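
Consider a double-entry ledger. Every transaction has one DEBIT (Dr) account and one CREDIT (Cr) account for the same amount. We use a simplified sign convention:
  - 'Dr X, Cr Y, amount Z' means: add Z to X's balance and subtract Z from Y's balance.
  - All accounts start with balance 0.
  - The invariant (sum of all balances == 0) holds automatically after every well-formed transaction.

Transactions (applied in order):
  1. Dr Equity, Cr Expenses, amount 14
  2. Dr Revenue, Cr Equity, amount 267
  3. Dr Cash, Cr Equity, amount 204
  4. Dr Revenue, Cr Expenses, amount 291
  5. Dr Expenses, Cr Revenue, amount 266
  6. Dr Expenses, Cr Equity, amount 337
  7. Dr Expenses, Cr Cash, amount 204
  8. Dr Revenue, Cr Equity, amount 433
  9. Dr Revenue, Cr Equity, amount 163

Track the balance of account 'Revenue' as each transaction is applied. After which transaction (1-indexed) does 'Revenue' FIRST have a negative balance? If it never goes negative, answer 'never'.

After txn 1: Revenue=0
After txn 2: Revenue=267
After txn 3: Revenue=267
After txn 4: Revenue=558
After txn 5: Revenue=292
After txn 6: Revenue=292
After txn 7: Revenue=292
After txn 8: Revenue=725
After txn 9: Revenue=888

Answer: never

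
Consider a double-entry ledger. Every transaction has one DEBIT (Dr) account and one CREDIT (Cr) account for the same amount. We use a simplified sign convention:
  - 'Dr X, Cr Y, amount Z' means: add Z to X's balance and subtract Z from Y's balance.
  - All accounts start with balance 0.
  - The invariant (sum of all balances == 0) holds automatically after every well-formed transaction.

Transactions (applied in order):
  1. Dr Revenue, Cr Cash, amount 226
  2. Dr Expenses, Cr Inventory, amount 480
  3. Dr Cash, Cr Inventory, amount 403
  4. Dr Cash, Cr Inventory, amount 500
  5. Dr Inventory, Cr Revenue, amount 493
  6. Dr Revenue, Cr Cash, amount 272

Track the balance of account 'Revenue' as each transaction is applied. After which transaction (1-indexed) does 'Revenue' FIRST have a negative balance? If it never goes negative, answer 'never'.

Answer: 5

Derivation:
After txn 1: Revenue=226
After txn 2: Revenue=226
After txn 3: Revenue=226
After txn 4: Revenue=226
After txn 5: Revenue=-267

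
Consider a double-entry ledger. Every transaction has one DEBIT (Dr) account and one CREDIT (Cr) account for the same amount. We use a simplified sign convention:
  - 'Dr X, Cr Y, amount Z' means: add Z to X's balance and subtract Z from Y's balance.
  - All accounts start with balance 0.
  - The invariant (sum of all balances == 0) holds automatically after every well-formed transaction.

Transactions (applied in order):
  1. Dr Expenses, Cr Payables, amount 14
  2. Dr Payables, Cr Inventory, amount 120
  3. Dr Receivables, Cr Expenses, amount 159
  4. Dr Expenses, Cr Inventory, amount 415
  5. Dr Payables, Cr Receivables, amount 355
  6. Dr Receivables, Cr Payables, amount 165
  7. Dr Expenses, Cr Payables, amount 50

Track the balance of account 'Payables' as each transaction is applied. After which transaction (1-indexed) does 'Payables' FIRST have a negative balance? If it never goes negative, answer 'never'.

After txn 1: Payables=-14

Answer: 1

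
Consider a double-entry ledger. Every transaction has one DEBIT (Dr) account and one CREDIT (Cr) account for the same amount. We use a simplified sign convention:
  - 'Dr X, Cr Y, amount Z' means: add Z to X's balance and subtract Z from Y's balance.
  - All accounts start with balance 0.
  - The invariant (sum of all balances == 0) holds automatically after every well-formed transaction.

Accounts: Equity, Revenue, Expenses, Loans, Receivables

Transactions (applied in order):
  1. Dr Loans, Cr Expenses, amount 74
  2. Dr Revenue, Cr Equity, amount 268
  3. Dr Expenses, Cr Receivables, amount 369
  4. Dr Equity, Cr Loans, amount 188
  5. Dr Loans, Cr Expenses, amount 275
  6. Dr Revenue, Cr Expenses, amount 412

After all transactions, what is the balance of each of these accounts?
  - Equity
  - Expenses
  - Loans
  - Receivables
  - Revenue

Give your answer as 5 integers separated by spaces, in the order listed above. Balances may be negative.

After txn 1 (Dr Loans, Cr Expenses, amount 74): Expenses=-74 Loans=74
After txn 2 (Dr Revenue, Cr Equity, amount 268): Equity=-268 Expenses=-74 Loans=74 Revenue=268
After txn 3 (Dr Expenses, Cr Receivables, amount 369): Equity=-268 Expenses=295 Loans=74 Receivables=-369 Revenue=268
After txn 4 (Dr Equity, Cr Loans, amount 188): Equity=-80 Expenses=295 Loans=-114 Receivables=-369 Revenue=268
After txn 5 (Dr Loans, Cr Expenses, amount 275): Equity=-80 Expenses=20 Loans=161 Receivables=-369 Revenue=268
After txn 6 (Dr Revenue, Cr Expenses, amount 412): Equity=-80 Expenses=-392 Loans=161 Receivables=-369 Revenue=680

Answer: -80 -392 161 -369 680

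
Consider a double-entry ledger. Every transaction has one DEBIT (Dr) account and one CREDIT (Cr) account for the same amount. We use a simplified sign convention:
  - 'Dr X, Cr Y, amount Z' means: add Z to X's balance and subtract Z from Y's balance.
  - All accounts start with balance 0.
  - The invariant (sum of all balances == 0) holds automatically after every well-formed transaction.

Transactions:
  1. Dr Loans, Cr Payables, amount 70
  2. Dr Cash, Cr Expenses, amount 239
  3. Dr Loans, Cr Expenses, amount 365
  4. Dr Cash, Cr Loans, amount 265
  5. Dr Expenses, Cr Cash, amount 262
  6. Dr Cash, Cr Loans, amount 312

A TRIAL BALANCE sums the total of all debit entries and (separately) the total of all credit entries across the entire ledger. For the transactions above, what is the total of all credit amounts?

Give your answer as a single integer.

Txn 1: credit+=70
Txn 2: credit+=239
Txn 3: credit+=365
Txn 4: credit+=265
Txn 5: credit+=262
Txn 6: credit+=312
Total credits = 1513

Answer: 1513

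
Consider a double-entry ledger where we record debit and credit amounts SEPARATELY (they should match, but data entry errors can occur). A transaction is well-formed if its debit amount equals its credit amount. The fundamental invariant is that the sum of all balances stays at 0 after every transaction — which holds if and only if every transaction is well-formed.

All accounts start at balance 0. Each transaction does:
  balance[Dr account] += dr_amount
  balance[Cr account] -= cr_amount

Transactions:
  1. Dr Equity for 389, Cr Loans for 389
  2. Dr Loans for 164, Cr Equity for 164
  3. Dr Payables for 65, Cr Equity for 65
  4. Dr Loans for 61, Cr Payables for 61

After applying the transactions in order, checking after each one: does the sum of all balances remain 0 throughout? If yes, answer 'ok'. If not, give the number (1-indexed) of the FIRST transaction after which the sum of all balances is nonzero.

After txn 1: dr=389 cr=389 sum_balances=0
After txn 2: dr=164 cr=164 sum_balances=0
After txn 3: dr=65 cr=65 sum_balances=0
After txn 4: dr=61 cr=61 sum_balances=0

Answer: ok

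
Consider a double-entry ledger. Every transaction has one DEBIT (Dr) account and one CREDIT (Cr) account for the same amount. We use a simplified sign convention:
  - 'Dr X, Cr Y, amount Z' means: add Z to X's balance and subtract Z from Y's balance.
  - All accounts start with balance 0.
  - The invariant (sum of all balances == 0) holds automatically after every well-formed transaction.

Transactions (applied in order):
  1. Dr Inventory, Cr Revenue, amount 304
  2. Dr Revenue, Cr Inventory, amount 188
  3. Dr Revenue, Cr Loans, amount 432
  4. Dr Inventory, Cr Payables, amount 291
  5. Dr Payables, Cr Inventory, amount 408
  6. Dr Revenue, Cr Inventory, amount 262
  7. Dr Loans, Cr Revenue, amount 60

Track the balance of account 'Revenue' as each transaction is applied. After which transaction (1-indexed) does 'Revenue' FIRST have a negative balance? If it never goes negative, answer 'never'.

After txn 1: Revenue=-304

Answer: 1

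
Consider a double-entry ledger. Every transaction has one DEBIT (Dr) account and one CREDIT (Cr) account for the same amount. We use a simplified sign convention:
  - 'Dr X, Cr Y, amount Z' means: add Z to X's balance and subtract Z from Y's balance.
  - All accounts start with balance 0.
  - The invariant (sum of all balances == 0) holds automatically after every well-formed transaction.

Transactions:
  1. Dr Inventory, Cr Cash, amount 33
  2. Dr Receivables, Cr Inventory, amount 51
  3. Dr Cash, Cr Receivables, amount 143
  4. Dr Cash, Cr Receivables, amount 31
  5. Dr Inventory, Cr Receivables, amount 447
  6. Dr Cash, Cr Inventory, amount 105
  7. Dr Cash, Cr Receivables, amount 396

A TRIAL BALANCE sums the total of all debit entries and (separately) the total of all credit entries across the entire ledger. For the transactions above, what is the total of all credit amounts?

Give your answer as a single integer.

Txn 1: credit+=33
Txn 2: credit+=51
Txn 3: credit+=143
Txn 4: credit+=31
Txn 5: credit+=447
Txn 6: credit+=105
Txn 7: credit+=396
Total credits = 1206

Answer: 1206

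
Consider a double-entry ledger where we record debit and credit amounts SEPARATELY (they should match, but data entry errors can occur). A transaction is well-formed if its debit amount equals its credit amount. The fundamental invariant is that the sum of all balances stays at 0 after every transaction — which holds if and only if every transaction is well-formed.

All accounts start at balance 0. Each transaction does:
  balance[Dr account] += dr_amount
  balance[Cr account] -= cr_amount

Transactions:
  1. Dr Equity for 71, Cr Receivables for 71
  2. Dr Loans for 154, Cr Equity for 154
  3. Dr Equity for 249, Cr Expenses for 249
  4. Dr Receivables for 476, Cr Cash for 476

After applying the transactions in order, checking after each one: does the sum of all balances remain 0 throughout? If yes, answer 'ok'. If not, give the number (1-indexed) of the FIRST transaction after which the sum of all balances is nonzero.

Answer: ok

Derivation:
After txn 1: dr=71 cr=71 sum_balances=0
After txn 2: dr=154 cr=154 sum_balances=0
After txn 3: dr=249 cr=249 sum_balances=0
After txn 4: dr=476 cr=476 sum_balances=0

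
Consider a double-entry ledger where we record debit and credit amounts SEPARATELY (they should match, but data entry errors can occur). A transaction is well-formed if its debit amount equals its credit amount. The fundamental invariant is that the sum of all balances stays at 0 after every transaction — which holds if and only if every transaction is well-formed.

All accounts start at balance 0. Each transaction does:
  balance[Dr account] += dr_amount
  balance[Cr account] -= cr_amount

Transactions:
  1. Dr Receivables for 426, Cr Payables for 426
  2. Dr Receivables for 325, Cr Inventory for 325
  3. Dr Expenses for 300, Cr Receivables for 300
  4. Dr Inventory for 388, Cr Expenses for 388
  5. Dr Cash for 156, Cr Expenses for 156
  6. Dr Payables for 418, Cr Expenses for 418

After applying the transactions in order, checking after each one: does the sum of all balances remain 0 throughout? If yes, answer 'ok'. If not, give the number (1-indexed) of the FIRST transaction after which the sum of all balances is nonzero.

After txn 1: dr=426 cr=426 sum_balances=0
After txn 2: dr=325 cr=325 sum_balances=0
After txn 3: dr=300 cr=300 sum_balances=0
After txn 4: dr=388 cr=388 sum_balances=0
After txn 5: dr=156 cr=156 sum_balances=0
After txn 6: dr=418 cr=418 sum_balances=0

Answer: ok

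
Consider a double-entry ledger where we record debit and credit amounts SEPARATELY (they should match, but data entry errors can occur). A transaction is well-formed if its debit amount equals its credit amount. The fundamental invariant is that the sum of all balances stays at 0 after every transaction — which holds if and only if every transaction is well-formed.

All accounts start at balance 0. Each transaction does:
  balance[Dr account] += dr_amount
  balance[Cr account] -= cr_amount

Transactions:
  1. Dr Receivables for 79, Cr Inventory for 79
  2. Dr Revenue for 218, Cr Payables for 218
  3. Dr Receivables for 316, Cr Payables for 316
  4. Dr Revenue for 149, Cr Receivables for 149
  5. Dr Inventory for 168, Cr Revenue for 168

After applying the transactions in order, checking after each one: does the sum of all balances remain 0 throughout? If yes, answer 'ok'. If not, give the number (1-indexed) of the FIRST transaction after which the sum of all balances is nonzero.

Answer: ok

Derivation:
After txn 1: dr=79 cr=79 sum_balances=0
After txn 2: dr=218 cr=218 sum_balances=0
After txn 3: dr=316 cr=316 sum_balances=0
After txn 4: dr=149 cr=149 sum_balances=0
After txn 5: dr=168 cr=168 sum_balances=0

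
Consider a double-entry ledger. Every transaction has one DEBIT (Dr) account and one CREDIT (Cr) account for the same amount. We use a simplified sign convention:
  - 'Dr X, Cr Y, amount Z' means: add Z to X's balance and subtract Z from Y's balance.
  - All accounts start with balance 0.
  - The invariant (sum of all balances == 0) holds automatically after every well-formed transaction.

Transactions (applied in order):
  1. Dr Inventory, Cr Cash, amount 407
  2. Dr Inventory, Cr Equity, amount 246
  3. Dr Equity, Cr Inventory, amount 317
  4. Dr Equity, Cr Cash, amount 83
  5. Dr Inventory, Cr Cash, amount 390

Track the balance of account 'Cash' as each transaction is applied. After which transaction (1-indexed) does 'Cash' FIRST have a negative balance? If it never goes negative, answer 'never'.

Answer: 1

Derivation:
After txn 1: Cash=-407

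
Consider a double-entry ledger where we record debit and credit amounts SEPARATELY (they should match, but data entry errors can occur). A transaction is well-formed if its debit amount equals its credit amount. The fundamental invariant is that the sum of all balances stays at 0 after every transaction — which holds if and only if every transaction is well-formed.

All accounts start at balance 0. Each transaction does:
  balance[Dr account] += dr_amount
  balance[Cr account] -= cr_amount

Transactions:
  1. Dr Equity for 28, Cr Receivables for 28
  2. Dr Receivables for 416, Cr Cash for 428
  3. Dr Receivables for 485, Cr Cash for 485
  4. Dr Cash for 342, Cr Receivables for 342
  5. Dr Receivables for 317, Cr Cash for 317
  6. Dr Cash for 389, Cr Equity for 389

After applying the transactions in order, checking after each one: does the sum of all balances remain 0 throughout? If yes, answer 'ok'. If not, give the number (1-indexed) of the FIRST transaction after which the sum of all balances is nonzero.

After txn 1: dr=28 cr=28 sum_balances=0
After txn 2: dr=416 cr=428 sum_balances=-12
After txn 3: dr=485 cr=485 sum_balances=-12
After txn 4: dr=342 cr=342 sum_balances=-12
After txn 5: dr=317 cr=317 sum_balances=-12
After txn 6: dr=389 cr=389 sum_balances=-12

Answer: 2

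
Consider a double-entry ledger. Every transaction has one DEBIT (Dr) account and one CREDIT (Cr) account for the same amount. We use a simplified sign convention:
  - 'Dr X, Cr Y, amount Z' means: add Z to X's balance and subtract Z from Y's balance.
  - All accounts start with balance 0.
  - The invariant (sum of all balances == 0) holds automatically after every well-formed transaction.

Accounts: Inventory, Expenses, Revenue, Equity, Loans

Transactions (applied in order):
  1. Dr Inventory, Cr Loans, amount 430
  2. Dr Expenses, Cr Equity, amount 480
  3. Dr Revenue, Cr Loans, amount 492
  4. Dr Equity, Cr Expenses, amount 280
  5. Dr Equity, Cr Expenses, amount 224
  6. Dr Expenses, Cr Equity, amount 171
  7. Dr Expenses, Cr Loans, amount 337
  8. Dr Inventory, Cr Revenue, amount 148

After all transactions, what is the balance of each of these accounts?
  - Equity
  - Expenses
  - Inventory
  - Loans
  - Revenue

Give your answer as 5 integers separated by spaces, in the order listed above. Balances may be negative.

Answer: -147 484 578 -1259 344

Derivation:
After txn 1 (Dr Inventory, Cr Loans, amount 430): Inventory=430 Loans=-430
After txn 2 (Dr Expenses, Cr Equity, amount 480): Equity=-480 Expenses=480 Inventory=430 Loans=-430
After txn 3 (Dr Revenue, Cr Loans, amount 492): Equity=-480 Expenses=480 Inventory=430 Loans=-922 Revenue=492
After txn 4 (Dr Equity, Cr Expenses, amount 280): Equity=-200 Expenses=200 Inventory=430 Loans=-922 Revenue=492
After txn 5 (Dr Equity, Cr Expenses, amount 224): Equity=24 Expenses=-24 Inventory=430 Loans=-922 Revenue=492
After txn 6 (Dr Expenses, Cr Equity, amount 171): Equity=-147 Expenses=147 Inventory=430 Loans=-922 Revenue=492
After txn 7 (Dr Expenses, Cr Loans, amount 337): Equity=-147 Expenses=484 Inventory=430 Loans=-1259 Revenue=492
After txn 8 (Dr Inventory, Cr Revenue, amount 148): Equity=-147 Expenses=484 Inventory=578 Loans=-1259 Revenue=344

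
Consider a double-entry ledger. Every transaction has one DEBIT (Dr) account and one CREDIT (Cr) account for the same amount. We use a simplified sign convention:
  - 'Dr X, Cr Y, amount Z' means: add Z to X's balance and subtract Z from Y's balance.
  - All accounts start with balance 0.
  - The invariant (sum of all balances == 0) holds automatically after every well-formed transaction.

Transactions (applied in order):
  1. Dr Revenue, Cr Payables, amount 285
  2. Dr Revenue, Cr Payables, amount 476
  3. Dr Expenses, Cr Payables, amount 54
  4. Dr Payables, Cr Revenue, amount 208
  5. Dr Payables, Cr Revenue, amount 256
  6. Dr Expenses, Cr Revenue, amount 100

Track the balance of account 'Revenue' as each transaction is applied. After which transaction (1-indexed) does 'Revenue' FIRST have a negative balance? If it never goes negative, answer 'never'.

After txn 1: Revenue=285
After txn 2: Revenue=761
After txn 3: Revenue=761
After txn 4: Revenue=553
After txn 5: Revenue=297
After txn 6: Revenue=197

Answer: never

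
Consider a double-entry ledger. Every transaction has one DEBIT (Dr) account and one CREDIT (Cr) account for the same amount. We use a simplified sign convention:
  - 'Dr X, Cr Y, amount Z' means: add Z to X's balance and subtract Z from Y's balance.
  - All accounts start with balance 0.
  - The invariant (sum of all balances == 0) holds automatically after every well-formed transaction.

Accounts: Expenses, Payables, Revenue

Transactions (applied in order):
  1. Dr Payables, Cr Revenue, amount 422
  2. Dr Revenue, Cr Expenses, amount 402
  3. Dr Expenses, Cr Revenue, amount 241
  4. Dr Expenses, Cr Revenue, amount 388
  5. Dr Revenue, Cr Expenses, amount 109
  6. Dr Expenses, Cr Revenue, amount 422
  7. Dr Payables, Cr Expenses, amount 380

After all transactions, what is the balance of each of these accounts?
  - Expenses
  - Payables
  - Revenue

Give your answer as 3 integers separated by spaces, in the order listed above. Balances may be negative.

After txn 1 (Dr Payables, Cr Revenue, amount 422): Payables=422 Revenue=-422
After txn 2 (Dr Revenue, Cr Expenses, amount 402): Expenses=-402 Payables=422 Revenue=-20
After txn 3 (Dr Expenses, Cr Revenue, amount 241): Expenses=-161 Payables=422 Revenue=-261
After txn 4 (Dr Expenses, Cr Revenue, amount 388): Expenses=227 Payables=422 Revenue=-649
After txn 5 (Dr Revenue, Cr Expenses, amount 109): Expenses=118 Payables=422 Revenue=-540
After txn 6 (Dr Expenses, Cr Revenue, amount 422): Expenses=540 Payables=422 Revenue=-962
After txn 7 (Dr Payables, Cr Expenses, amount 380): Expenses=160 Payables=802 Revenue=-962

Answer: 160 802 -962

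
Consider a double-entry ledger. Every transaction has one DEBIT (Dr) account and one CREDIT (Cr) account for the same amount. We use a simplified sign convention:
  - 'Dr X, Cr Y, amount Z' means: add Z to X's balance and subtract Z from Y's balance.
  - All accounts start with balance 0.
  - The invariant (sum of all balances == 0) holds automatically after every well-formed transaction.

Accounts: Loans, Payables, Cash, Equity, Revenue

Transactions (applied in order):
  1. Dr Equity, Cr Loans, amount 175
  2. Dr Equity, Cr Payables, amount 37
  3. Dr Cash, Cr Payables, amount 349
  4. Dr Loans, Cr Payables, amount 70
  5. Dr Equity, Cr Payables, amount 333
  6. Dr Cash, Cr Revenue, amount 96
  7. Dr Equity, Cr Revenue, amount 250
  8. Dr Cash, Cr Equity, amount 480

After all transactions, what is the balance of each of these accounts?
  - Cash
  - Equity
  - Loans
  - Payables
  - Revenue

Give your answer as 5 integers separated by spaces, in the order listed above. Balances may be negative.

Answer: 925 315 -105 -789 -346

Derivation:
After txn 1 (Dr Equity, Cr Loans, amount 175): Equity=175 Loans=-175
After txn 2 (Dr Equity, Cr Payables, amount 37): Equity=212 Loans=-175 Payables=-37
After txn 3 (Dr Cash, Cr Payables, amount 349): Cash=349 Equity=212 Loans=-175 Payables=-386
After txn 4 (Dr Loans, Cr Payables, amount 70): Cash=349 Equity=212 Loans=-105 Payables=-456
After txn 5 (Dr Equity, Cr Payables, amount 333): Cash=349 Equity=545 Loans=-105 Payables=-789
After txn 6 (Dr Cash, Cr Revenue, amount 96): Cash=445 Equity=545 Loans=-105 Payables=-789 Revenue=-96
After txn 7 (Dr Equity, Cr Revenue, amount 250): Cash=445 Equity=795 Loans=-105 Payables=-789 Revenue=-346
After txn 8 (Dr Cash, Cr Equity, amount 480): Cash=925 Equity=315 Loans=-105 Payables=-789 Revenue=-346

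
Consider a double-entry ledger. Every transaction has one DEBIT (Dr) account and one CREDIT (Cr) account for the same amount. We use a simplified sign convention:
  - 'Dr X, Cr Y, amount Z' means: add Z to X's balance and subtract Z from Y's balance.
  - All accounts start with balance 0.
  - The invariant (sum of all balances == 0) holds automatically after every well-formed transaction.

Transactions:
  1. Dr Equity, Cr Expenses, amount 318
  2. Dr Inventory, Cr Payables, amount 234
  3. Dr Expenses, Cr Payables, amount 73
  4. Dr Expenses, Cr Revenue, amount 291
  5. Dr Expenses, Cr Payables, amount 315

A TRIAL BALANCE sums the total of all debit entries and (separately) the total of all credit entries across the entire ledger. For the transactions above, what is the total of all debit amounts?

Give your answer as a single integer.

Answer: 1231

Derivation:
Txn 1: debit+=318
Txn 2: debit+=234
Txn 3: debit+=73
Txn 4: debit+=291
Txn 5: debit+=315
Total debits = 1231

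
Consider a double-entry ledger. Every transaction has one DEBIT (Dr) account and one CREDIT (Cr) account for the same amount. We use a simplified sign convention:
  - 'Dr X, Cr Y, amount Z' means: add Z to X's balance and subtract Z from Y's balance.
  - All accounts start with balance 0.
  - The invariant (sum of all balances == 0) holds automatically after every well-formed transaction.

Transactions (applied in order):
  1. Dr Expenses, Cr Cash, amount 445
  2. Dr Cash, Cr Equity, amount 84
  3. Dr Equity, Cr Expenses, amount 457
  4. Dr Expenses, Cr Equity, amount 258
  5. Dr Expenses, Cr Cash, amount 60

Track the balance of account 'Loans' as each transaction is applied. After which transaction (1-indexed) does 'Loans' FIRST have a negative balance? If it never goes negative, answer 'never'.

After txn 1: Loans=0
After txn 2: Loans=0
After txn 3: Loans=0
After txn 4: Loans=0
After txn 5: Loans=0

Answer: never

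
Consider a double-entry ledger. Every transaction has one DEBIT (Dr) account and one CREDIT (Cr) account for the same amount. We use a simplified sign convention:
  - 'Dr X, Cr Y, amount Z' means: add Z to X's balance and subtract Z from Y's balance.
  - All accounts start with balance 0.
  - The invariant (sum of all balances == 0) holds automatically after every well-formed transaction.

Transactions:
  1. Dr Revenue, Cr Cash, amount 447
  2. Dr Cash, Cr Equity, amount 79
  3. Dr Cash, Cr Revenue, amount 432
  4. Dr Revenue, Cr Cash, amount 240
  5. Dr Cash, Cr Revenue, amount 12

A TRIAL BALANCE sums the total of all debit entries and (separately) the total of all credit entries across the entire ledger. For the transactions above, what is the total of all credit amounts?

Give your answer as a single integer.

Txn 1: credit+=447
Txn 2: credit+=79
Txn 3: credit+=432
Txn 4: credit+=240
Txn 5: credit+=12
Total credits = 1210

Answer: 1210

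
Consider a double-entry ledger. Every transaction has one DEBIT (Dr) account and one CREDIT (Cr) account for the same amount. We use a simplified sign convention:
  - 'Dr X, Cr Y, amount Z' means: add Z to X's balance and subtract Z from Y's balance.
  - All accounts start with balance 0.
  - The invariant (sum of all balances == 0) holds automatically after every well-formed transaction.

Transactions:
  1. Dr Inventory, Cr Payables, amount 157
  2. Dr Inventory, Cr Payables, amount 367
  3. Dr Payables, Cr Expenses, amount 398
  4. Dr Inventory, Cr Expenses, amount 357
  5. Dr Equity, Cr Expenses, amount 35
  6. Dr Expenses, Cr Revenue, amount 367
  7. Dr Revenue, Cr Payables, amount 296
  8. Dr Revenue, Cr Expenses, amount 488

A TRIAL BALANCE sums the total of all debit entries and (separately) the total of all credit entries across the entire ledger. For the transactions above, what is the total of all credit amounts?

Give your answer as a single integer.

Answer: 2465

Derivation:
Txn 1: credit+=157
Txn 2: credit+=367
Txn 3: credit+=398
Txn 4: credit+=357
Txn 5: credit+=35
Txn 6: credit+=367
Txn 7: credit+=296
Txn 8: credit+=488
Total credits = 2465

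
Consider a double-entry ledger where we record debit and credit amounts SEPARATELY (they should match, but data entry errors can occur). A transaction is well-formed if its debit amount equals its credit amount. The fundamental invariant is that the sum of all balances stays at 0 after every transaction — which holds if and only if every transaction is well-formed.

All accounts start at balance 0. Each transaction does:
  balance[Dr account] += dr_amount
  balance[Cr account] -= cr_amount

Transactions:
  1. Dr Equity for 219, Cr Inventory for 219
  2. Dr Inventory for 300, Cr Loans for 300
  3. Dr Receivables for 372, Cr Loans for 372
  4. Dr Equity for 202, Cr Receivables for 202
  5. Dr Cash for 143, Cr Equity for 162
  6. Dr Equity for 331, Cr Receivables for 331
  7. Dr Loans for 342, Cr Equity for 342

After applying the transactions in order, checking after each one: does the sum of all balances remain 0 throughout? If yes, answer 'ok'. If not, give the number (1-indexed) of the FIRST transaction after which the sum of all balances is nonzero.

After txn 1: dr=219 cr=219 sum_balances=0
After txn 2: dr=300 cr=300 sum_balances=0
After txn 3: dr=372 cr=372 sum_balances=0
After txn 4: dr=202 cr=202 sum_balances=0
After txn 5: dr=143 cr=162 sum_balances=-19
After txn 6: dr=331 cr=331 sum_balances=-19
After txn 7: dr=342 cr=342 sum_balances=-19

Answer: 5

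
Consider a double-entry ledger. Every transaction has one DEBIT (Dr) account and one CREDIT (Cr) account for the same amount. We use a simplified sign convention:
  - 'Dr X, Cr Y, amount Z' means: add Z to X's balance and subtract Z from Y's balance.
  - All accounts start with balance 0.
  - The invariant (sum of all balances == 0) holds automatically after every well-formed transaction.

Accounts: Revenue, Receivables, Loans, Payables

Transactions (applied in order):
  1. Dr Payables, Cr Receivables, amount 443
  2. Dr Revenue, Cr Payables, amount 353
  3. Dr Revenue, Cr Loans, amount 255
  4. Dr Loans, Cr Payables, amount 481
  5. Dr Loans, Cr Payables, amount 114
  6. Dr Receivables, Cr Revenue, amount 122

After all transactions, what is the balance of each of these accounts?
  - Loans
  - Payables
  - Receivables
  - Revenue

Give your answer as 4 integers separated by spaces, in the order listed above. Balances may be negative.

After txn 1 (Dr Payables, Cr Receivables, amount 443): Payables=443 Receivables=-443
After txn 2 (Dr Revenue, Cr Payables, amount 353): Payables=90 Receivables=-443 Revenue=353
After txn 3 (Dr Revenue, Cr Loans, amount 255): Loans=-255 Payables=90 Receivables=-443 Revenue=608
After txn 4 (Dr Loans, Cr Payables, amount 481): Loans=226 Payables=-391 Receivables=-443 Revenue=608
After txn 5 (Dr Loans, Cr Payables, amount 114): Loans=340 Payables=-505 Receivables=-443 Revenue=608
After txn 6 (Dr Receivables, Cr Revenue, amount 122): Loans=340 Payables=-505 Receivables=-321 Revenue=486

Answer: 340 -505 -321 486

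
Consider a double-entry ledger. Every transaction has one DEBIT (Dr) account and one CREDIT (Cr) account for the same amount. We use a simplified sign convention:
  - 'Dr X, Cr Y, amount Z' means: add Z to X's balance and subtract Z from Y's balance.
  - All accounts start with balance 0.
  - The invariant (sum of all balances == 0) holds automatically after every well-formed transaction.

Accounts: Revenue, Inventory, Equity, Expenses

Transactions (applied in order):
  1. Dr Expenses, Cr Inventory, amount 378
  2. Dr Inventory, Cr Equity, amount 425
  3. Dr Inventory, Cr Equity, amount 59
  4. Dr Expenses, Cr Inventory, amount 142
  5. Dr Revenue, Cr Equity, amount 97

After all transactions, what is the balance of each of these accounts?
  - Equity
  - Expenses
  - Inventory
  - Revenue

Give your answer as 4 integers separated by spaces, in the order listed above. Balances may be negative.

Answer: -581 520 -36 97

Derivation:
After txn 1 (Dr Expenses, Cr Inventory, amount 378): Expenses=378 Inventory=-378
After txn 2 (Dr Inventory, Cr Equity, amount 425): Equity=-425 Expenses=378 Inventory=47
After txn 3 (Dr Inventory, Cr Equity, amount 59): Equity=-484 Expenses=378 Inventory=106
After txn 4 (Dr Expenses, Cr Inventory, amount 142): Equity=-484 Expenses=520 Inventory=-36
After txn 5 (Dr Revenue, Cr Equity, amount 97): Equity=-581 Expenses=520 Inventory=-36 Revenue=97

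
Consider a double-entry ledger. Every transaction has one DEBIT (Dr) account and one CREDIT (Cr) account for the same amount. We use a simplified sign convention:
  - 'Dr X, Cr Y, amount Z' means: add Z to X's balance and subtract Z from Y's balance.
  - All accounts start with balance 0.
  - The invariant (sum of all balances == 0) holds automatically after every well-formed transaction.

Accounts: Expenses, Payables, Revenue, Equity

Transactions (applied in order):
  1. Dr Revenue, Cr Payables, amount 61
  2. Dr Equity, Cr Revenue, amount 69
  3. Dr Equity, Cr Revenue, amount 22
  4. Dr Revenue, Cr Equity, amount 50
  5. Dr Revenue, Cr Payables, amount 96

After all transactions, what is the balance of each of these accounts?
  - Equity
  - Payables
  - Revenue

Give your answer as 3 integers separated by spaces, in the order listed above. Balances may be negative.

After txn 1 (Dr Revenue, Cr Payables, amount 61): Payables=-61 Revenue=61
After txn 2 (Dr Equity, Cr Revenue, amount 69): Equity=69 Payables=-61 Revenue=-8
After txn 3 (Dr Equity, Cr Revenue, amount 22): Equity=91 Payables=-61 Revenue=-30
After txn 4 (Dr Revenue, Cr Equity, amount 50): Equity=41 Payables=-61 Revenue=20
After txn 5 (Dr Revenue, Cr Payables, amount 96): Equity=41 Payables=-157 Revenue=116

Answer: 41 -157 116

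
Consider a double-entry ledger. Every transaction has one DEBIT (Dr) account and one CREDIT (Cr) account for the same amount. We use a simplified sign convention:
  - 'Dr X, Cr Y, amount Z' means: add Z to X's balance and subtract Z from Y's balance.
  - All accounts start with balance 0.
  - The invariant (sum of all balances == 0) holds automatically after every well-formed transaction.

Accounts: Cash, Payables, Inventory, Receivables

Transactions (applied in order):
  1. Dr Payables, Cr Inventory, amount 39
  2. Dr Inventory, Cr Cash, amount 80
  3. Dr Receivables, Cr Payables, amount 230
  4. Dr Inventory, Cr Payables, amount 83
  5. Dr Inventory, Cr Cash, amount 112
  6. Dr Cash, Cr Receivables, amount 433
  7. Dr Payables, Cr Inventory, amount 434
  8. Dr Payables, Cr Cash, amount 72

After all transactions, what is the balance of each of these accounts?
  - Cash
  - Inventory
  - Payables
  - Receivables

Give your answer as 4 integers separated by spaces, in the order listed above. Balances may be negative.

Answer: 169 -198 232 -203

Derivation:
After txn 1 (Dr Payables, Cr Inventory, amount 39): Inventory=-39 Payables=39
After txn 2 (Dr Inventory, Cr Cash, amount 80): Cash=-80 Inventory=41 Payables=39
After txn 3 (Dr Receivables, Cr Payables, amount 230): Cash=-80 Inventory=41 Payables=-191 Receivables=230
After txn 4 (Dr Inventory, Cr Payables, amount 83): Cash=-80 Inventory=124 Payables=-274 Receivables=230
After txn 5 (Dr Inventory, Cr Cash, amount 112): Cash=-192 Inventory=236 Payables=-274 Receivables=230
After txn 6 (Dr Cash, Cr Receivables, amount 433): Cash=241 Inventory=236 Payables=-274 Receivables=-203
After txn 7 (Dr Payables, Cr Inventory, amount 434): Cash=241 Inventory=-198 Payables=160 Receivables=-203
After txn 8 (Dr Payables, Cr Cash, amount 72): Cash=169 Inventory=-198 Payables=232 Receivables=-203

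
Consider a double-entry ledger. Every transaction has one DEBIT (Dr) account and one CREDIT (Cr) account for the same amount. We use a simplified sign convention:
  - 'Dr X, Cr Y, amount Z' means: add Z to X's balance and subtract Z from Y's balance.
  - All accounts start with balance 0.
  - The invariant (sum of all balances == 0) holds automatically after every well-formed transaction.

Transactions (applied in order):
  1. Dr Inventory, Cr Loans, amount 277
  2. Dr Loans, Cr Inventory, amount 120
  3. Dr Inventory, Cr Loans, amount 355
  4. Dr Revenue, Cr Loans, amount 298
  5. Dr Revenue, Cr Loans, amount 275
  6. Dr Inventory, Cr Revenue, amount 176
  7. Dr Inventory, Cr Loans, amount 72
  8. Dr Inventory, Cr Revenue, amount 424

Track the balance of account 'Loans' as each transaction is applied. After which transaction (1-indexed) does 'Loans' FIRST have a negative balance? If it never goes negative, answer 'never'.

After txn 1: Loans=-277

Answer: 1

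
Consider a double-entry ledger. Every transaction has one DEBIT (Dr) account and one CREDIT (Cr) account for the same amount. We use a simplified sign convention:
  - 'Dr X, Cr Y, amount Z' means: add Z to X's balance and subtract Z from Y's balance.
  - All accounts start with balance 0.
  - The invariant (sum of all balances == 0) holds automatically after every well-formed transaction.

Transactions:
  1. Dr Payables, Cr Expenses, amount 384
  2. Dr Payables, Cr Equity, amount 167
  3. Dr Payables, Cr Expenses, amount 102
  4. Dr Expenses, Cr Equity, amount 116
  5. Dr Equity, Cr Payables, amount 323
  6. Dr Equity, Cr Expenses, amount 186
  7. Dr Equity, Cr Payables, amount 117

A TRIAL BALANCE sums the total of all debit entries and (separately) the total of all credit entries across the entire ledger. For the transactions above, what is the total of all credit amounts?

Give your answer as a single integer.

Txn 1: credit+=384
Txn 2: credit+=167
Txn 3: credit+=102
Txn 4: credit+=116
Txn 5: credit+=323
Txn 6: credit+=186
Txn 7: credit+=117
Total credits = 1395

Answer: 1395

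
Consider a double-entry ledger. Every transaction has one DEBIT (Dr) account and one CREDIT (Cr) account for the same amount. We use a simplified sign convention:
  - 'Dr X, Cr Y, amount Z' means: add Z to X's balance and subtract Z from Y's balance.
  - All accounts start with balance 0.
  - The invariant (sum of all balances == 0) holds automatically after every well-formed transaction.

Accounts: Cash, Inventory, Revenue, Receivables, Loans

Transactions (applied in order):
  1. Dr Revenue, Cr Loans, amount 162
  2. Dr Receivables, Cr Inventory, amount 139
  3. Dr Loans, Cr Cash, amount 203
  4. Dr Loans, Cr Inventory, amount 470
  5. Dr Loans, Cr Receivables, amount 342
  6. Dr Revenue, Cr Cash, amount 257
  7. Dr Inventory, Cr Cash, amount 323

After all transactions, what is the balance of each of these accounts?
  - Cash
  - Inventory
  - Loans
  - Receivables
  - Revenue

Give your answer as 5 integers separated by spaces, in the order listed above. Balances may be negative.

Answer: -783 -286 853 -203 419

Derivation:
After txn 1 (Dr Revenue, Cr Loans, amount 162): Loans=-162 Revenue=162
After txn 2 (Dr Receivables, Cr Inventory, amount 139): Inventory=-139 Loans=-162 Receivables=139 Revenue=162
After txn 3 (Dr Loans, Cr Cash, amount 203): Cash=-203 Inventory=-139 Loans=41 Receivables=139 Revenue=162
After txn 4 (Dr Loans, Cr Inventory, amount 470): Cash=-203 Inventory=-609 Loans=511 Receivables=139 Revenue=162
After txn 5 (Dr Loans, Cr Receivables, amount 342): Cash=-203 Inventory=-609 Loans=853 Receivables=-203 Revenue=162
After txn 6 (Dr Revenue, Cr Cash, amount 257): Cash=-460 Inventory=-609 Loans=853 Receivables=-203 Revenue=419
After txn 7 (Dr Inventory, Cr Cash, amount 323): Cash=-783 Inventory=-286 Loans=853 Receivables=-203 Revenue=419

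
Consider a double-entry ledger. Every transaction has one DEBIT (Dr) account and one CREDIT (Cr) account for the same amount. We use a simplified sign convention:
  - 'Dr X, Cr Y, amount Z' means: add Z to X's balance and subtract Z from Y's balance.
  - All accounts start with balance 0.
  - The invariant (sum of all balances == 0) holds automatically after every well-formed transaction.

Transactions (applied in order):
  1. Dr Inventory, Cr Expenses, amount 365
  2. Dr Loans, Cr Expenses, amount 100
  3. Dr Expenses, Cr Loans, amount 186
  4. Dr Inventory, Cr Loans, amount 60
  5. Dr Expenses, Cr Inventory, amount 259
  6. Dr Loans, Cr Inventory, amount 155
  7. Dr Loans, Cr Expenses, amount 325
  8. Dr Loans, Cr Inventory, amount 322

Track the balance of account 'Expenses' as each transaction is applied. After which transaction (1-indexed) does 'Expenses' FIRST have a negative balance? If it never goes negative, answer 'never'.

After txn 1: Expenses=-365

Answer: 1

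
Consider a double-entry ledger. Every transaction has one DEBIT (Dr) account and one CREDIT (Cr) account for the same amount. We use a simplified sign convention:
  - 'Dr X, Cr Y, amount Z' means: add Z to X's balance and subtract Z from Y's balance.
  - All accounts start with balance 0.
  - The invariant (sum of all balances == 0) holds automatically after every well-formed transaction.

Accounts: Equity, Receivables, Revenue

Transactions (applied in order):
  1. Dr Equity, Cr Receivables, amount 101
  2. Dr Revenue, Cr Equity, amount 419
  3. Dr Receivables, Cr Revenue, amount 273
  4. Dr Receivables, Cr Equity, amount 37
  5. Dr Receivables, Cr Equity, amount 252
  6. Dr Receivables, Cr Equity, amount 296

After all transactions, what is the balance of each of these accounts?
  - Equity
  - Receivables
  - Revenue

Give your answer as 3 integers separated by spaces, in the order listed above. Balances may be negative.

Answer: -903 757 146

Derivation:
After txn 1 (Dr Equity, Cr Receivables, amount 101): Equity=101 Receivables=-101
After txn 2 (Dr Revenue, Cr Equity, amount 419): Equity=-318 Receivables=-101 Revenue=419
After txn 3 (Dr Receivables, Cr Revenue, amount 273): Equity=-318 Receivables=172 Revenue=146
After txn 4 (Dr Receivables, Cr Equity, amount 37): Equity=-355 Receivables=209 Revenue=146
After txn 5 (Dr Receivables, Cr Equity, amount 252): Equity=-607 Receivables=461 Revenue=146
After txn 6 (Dr Receivables, Cr Equity, amount 296): Equity=-903 Receivables=757 Revenue=146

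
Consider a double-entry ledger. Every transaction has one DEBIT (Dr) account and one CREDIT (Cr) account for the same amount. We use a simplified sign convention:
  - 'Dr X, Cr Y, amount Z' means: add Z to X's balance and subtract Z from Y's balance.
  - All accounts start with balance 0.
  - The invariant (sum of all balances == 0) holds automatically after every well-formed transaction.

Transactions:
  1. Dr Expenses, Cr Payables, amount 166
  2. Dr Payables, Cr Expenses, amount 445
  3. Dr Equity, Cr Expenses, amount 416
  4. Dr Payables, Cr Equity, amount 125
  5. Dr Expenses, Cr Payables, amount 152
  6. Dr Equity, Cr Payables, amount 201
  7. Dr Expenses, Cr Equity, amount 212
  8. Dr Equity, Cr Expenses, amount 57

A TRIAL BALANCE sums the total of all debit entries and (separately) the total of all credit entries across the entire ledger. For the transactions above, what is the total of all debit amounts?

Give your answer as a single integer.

Txn 1: debit+=166
Txn 2: debit+=445
Txn 3: debit+=416
Txn 4: debit+=125
Txn 5: debit+=152
Txn 6: debit+=201
Txn 7: debit+=212
Txn 8: debit+=57
Total debits = 1774

Answer: 1774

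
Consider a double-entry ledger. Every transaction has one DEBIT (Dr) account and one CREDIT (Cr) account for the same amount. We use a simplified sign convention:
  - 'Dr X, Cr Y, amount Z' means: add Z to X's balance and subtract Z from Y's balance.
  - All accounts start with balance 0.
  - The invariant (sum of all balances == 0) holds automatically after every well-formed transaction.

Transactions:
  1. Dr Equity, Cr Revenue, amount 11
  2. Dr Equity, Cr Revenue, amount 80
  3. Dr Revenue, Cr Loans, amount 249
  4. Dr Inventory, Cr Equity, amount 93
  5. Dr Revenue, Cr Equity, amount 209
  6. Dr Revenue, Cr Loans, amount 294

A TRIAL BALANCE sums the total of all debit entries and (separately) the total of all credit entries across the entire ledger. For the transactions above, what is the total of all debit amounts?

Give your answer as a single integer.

Answer: 936

Derivation:
Txn 1: debit+=11
Txn 2: debit+=80
Txn 3: debit+=249
Txn 4: debit+=93
Txn 5: debit+=209
Txn 6: debit+=294
Total debits = 936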